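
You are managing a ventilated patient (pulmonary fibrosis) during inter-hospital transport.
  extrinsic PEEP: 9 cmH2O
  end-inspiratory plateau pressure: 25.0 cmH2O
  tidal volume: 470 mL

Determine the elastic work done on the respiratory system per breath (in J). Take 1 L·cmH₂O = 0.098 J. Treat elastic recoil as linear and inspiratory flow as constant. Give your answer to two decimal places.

Elastic work ≈ ½ × (Pplat − PEEP) × Vt = 0.5 × (25.0 − 9) × 0.470 L = 0.5 × 16.0 × 0.470 = 3.76 L·cmH2O.
× 0.098 J/(L·cmH2O) → 0.3685 J.

0.37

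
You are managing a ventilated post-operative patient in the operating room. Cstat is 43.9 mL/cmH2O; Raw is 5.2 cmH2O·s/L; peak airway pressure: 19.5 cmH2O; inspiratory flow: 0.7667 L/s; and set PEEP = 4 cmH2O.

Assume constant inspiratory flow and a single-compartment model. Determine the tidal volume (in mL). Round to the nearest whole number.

505

Equation of motion (constant flow): PIP = Vt/C + R·V̇ + PEEP.
Vt/C = PIP − R·V̇ − PEEP = 19.5 − 3.987 − 4 = 11.513 cmH2O.
Vt = C × 11.513 = 43.9 × 11.513 = 505.42 mL.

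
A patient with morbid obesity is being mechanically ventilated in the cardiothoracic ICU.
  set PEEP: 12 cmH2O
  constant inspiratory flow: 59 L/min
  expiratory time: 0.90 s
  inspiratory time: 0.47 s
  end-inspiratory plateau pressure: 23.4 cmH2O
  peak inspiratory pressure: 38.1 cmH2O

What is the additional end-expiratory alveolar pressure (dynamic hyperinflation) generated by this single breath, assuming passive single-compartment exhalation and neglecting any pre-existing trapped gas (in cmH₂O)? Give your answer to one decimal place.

Flow: 59 L/min ÷ 60 = 0.9833 L/s.
Vt = flow × Ti = 0.9833 L/s × 0.47 s × 1000 mL/L = 462.15 mL.
R = (PIP − Pplat)/V̇ = (38.1 − 23.4) / 0.9833 = 14.7/0.9833 = 14.95 cmH2O·s/L.
C = Vt/(Pplat − PEEP) = 462.15 / (23.4 − 12) = 462.15/11.4 = 40.539 mL/cmH2O.
τ = R × C = 14.95 × 0.04054 L/cmH2O = 0.6061 s.
Fraction remaining = e^(−Te/τ) = e^(−0.90/0.6061) = 0.2265; trapped volume = 462.15 × 0.2265 = 104.68 mL.
Additional alveolar pressure from trapping ≈ V_trapped / C = 104.68 / 40.539 = 2.582 cmH2O.

2.6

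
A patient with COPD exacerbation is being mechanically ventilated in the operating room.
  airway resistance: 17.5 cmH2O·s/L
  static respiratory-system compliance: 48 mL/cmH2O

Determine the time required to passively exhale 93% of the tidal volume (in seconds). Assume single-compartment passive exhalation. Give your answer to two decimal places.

τ = R × C = 17.5 × 48 mL/cmH2O = 17.5 × 0.048 L/cmH2O = 0.84 s.
Exhaled fraction f = 1 − e^(−t/τ) → t = −τ·ln(1 − f) = −0.84·ln(0.07) = 2.234 s.

2.23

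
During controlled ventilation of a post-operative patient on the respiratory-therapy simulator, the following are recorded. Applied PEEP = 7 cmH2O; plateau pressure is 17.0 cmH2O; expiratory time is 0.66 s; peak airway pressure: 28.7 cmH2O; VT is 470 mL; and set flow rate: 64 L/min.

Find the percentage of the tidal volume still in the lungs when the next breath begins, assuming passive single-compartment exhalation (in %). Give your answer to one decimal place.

Flow: 64 L/min ÷ 60 = 1.0667 L/s.
R = (PIP − Pplat)/V̇ = (28.7 − 17.0) / 1.0667 = 11.7/1.0667 = 10.968 cmH2O·s/L.
C = Vt/(Pplat − PEEP) = 470.0 / (17.0 − 7) = 470.0/10.0 = 47.0 mL/cmH2O.
τ = R × C = 10.968 × 0.047 L/cmH2O = 0.5155 s.
Fraction remaining at end-expiration = e^(−Te/τ) = e^(−0.66/0.5155) = 0.278 → 27.8%.

27.8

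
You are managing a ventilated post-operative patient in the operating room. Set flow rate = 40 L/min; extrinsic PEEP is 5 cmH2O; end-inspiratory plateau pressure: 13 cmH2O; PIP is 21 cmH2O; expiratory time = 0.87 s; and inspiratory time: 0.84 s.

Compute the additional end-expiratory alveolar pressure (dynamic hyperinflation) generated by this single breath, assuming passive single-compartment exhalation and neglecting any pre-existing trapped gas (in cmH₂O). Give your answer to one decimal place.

2.8

Flow: 40 L/min ÷ 60 = 0.6667 L/s.
Vt = flow × Ti = 0.6667 L/s × 0.84 s × 1000 mL/L = 560.03 mL.
R = (PIP − Pplat)/V̇ = (21 − 13) / 0.6667 = 8.0/0.6667 = 11.999 cmH2O·s/L.
C = Vt/(Pplat − PEEP) = 560.03 / (13 − 5) = 560.03/8.0 = 70.004 mL/cmH2O.
τ = R × C = 11.999 × 0.07 L/cmH2O = 0.8399 s.
Fraction remaining = e^(−Te/τ) = e^(−0.87/0.8399) = 0.3549; trapped volume = 560.03 × 0.3549 = 198.75 mL.
Additional alveolar pressure from trapping ≈ V_trapped / C = 198.75 / 70.004 = 2.839 cmH2O.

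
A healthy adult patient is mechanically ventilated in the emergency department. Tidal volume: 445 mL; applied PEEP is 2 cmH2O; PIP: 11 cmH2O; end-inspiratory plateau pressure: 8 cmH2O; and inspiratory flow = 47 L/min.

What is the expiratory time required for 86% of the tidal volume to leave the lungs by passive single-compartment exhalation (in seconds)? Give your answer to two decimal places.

0.56

Flow: 47 L/min ÷ 60 = 0.7833 L/s.
R = (PIP − Pplat)/V̇ = (11 − 8) / 0.7833 = 3.0/0.7833 = 3.83 cmH2O·s/L.
C = Vt/(Pplat − PEEP) = 445.0 / (8 − 2) = 445.0/6.0 = 74.167 mL/cmH2O.
τ = R × C = 3.83 × 0.07417 L/cmH2O = 0.2841 s.
t = −τ·ln(1 − 0.86) = −0.2841·ln(0.14) = 0.5586 s.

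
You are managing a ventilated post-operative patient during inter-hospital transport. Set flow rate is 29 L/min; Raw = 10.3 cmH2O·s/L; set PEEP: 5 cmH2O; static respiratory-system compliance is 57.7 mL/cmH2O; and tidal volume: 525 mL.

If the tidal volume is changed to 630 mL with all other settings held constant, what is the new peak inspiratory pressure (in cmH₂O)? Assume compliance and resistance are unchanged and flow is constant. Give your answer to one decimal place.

20.9

Flow: 29 L/min ÷ 60 = 0.4833 L/s.
PIP = Vt/C + R·V̇ + PEEP (constant-flow equation of motion).
Only the elastic term changes: ΔPIP = ΔVt / C = (630 − 525) / 57.7 = 1.82 cmH2O.
Original PIP = 525/57.7 + 10.3×0.4833 + 5 = 19.077 cmH2O; new PIP = 19.077 + (1.82) = 20.897 cmH2O.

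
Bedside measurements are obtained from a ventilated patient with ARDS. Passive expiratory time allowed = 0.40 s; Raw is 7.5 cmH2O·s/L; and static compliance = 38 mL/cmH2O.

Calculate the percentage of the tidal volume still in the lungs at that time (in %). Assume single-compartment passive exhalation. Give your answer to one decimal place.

24.6

τ = R × C = 7.5 × 38 mL/cmH2O = 7.5 × 0.038 L/cmH2O = 0.285 s.
Passive exhalation: V(t)/V₀ = e^(−t/τ) = e^(−0.40/0.285) = 0.2457.
Fraction remaining = 0.2457 → 24.57%.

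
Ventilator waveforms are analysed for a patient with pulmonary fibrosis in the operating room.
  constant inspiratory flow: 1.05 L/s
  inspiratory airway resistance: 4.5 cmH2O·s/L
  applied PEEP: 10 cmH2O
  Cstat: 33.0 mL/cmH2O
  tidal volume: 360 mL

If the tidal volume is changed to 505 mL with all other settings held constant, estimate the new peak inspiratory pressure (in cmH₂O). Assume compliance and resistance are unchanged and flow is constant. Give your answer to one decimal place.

30.0

PIP = Vt/C + R·V̇ + PEEP (constant-flow equation of motion).
Only the elastic term changes: ΔPIP = ΔVt / C = (505 − 360) / 33.0 = 4.394 cmH2O.
Original PIP = 360/33.0 + 4.5×1.05 + 10 = 25.634 cmH2O; new PIP = 25.634 + (4.394) = 30.028 cmH2O.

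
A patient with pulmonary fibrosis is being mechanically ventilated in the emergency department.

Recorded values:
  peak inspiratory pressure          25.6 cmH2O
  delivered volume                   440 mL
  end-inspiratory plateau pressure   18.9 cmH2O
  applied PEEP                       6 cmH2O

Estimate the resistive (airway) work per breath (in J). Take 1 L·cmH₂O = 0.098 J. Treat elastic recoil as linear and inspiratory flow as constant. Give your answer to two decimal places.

With constant inspiratory flow the resistive pressure is constant at PIP − Pplat = 25.6 − 18.9 = 6.7 cmH2O, so resistive work = 6.7 × 0.440 = 2.948 L·cmH2O.
× 0.098 J/(L·cmH2O) → 0.2889 J.

0.29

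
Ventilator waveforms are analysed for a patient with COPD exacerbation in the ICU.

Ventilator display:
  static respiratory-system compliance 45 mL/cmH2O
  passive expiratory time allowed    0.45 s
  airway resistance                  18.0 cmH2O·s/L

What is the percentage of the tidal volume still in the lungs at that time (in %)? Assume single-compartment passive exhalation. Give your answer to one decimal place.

τ = R × C = 18.0 × 45 mL/cmH2O = 18.0 × 0.045 L/cmH2O = 0.81 s.
Passive exhalation: V(t)/V₀ = e^(−t/τ) = e^(−0.45/0.81) = 0.5738.
Fraction remaining = 0.5738 → 57.38%.

57.4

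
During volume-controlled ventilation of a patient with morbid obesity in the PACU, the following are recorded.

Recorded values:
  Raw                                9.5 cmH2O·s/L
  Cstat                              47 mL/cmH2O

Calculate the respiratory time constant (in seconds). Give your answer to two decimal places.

τ = R × C = 9.5 × 47 mL/cmH2O = 9.5 × 0.047 L/cmH2O = 0.4465 s.

0.45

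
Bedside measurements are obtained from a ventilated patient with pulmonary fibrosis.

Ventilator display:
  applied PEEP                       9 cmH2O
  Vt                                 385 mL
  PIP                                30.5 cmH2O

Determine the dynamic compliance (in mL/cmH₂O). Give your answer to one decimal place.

Dynamic compliance = Vt / (PIP − PEEP) = 385 / (30.5 − 9) = 385 / 21.5 = 17.907 mL/cmH2O.

17.9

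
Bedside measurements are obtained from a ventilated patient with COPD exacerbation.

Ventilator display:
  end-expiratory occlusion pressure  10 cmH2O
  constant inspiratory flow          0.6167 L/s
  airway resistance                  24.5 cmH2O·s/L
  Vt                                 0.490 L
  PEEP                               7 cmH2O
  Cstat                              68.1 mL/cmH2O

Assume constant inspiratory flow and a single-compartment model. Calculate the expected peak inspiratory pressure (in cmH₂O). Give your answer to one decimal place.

Total PEEP = 10 cmH2O (set 7 + intrinsic 3); this is the baseline alveolar pressure.
Equation of motion (constant flow): PIP = Vt/C + R·V̇ + PEEP.
PIP = 490/68.1 + 24.5×0.6167 + 10 = 7.195 + 15.109 + 10 = 32.304 cmH2O.

32.3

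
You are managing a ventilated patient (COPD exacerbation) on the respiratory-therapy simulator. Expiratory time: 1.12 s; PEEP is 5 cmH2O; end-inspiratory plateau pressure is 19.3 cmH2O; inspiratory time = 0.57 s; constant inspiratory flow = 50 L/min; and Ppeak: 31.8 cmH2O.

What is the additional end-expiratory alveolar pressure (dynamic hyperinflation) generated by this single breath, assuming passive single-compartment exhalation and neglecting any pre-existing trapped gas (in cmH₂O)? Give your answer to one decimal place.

Flow: 50 L/min ÷ 60 = 0.8333 L/s.
Vt = flow × Ti = 0.8333 L/s × 0.57 s × 1000 mL/L = 474.98 mL.
R = (PIP − Pplat)/V̇ = (31.8 − 19.3) / 0.8333 = 12.5/0.8333 = 15.001 cmH2O·s/L.
C = Vt/(Pplat − PEEP) = 474.98 / (19.3 − 5) = 474.98/14.3 = 33.215 mL/cmH2O.
τ = R × C = 15.001 × 0.03322 L/cmH2O = 0.4983 s.
Fraction remaining = e^(−Te/τ) = e^(−1.12/0.4983) = 0.1056; trapped volume = 474.98 × 0.1056 = 50.158 mL.
Additional alveolar pressure from trapping ≈ V_trapped / C = 50.158 / 33.215 = 1.51 cmH2O.

1.5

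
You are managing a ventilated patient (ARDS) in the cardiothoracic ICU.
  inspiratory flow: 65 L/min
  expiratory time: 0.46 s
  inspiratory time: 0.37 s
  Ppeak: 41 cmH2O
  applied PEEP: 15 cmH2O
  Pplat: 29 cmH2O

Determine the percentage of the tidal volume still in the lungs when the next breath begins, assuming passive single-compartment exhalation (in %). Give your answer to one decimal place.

23.4

Flow: 65 L/min ÷ 60 = 1.0833 L/s.
Vt = flow × Ti = 1.0833 L/s × 0.37 s × 1000 mL/L = 400.82 mL.
R = (PIP − Pplat)/V̇ = (41 − 29) / 1.0833 = 12.0/1.0833 = 11.077 cmH2O·s/L.
C = Vt/(Pplat − PEEP) = 400.82 / (29 − 15) = 400.82/14.0 = 28.63 mL/cmH2O.
τ = R × C = 11.077 × 0.02863 L/cmH2O = 0.3171 s.
Fraction remaining at end-expiration = e^(−Te/τ) = e^(−0.46/0.3171) = 0.2344 → 23.44%.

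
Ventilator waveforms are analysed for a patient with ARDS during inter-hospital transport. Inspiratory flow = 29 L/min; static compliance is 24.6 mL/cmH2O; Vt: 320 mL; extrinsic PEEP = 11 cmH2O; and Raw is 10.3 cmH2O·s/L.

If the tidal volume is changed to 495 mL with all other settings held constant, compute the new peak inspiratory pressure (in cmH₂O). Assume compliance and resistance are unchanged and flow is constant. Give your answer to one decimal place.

36.1

Flow: 29 L/min ÷ 60 = 0.4833 L/s.
PIP = Vt/C + R·V̇ + PEEP (constant-flow equation of motion).
Only the elastic term changes: ΔPIP = ΔVt / C = (495 − 320) / 24.6 = 7.114 cmH2O.
Original PIP = 320/24.6 + 10.3×0.4833 + 11 = 28.986 cmH2O; new PIP = 28.986 + (7.114) = 36.1 cmH2O.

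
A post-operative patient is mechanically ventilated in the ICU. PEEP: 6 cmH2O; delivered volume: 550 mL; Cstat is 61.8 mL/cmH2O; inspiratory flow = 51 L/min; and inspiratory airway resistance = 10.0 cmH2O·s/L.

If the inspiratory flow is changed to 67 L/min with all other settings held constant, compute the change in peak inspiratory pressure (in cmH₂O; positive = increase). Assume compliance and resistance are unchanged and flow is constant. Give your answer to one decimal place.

Flow: 51 L/min ÷ 60 = 0.85 L/s.
New flow: 67 L/min ÷ 60 = 1.1167 L/s.
PIP = Vt/C + R·V̇ + PEEP (constant-flow equation of motion).
Only the resistive term changes: ΔPIP = R × ΔV̇ = 10.0 × (1.1167 − 0.85) = 10.0 × 0.2667 = 2.667 cmH2O.

2.7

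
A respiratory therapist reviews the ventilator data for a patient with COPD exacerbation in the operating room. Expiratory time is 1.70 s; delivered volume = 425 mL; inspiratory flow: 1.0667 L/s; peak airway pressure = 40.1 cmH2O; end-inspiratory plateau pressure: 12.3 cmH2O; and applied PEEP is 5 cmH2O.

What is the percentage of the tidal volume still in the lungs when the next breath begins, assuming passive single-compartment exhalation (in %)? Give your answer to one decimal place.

32.6

R = (PIP − Pplat)/V̇ = (40.1 − 12.3) / 1.0667 = 27.8/1.0667 = 26.062 cmH2O·s/L.
C = Vt/(Pplat − PEEP) = 425.0 / (12.3 − 5) = 425.0/7.3 = 58.219 mL/cmH2O.
τ = R × C = 26.062 × 0.05822 L/cmH2O = 1.517 s.
Fraction remaining at end-expiration = e^(−Te/τ) = e^(−1.70/1.517) = 0.3261 → 32.61%.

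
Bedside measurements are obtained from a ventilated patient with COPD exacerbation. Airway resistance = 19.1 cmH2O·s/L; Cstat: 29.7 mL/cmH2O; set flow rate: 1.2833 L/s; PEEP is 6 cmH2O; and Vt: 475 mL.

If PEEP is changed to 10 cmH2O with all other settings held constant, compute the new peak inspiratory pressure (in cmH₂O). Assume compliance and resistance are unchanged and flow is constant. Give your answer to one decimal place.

PIP = Vt/C + R·V̇ + PEEP (constant-flow equation of motion).
Only the baseline term changes: ΔPIP = ΔPEEP = 10 − 6 = 4.0 cmH2O.
Original PIP = 475/29.7 + 19.1×1.2833 + 6 = 46.504 cmH2O; new PIP = 46.504 + (4.0) = 50.504 cmH2O.

50.5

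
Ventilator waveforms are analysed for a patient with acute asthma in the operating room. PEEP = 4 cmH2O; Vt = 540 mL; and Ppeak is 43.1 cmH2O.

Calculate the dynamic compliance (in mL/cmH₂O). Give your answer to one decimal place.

Dynamic compliance = Vt / (PIP − PEEP) = 540 / (43.1 − 4) = 540 / 39.1 = 13.811 mL/cmH2O.

13.8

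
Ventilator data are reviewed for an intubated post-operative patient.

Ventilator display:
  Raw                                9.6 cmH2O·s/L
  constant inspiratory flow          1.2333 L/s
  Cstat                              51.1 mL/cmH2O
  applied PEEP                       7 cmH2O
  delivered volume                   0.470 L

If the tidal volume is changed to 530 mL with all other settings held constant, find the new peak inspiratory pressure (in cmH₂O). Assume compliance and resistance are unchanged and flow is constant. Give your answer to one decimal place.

29.2

PIP = Vt/C + R·V̇ + PEEP (constant-flow equation of motion).
Only the elastic term changes: ΔPIP = ΔVt / C = (530 − 470) / 51.1 = 1.174 cmH2O.
Original PIP = 470/51.1 + 9.6×1.2333 + 7 = 28.037 cmH2O; new PIP = 28.037 + (1.174) = 29.211 cmH2O.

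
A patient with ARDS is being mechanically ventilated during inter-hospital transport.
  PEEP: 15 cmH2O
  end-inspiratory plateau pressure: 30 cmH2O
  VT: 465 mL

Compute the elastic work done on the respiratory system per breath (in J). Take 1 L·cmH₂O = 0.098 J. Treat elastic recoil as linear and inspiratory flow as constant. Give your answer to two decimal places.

0.34

Elastic work ≈ ½ × (Pplat − PEEP) × Vt = 0.5 × (30 − 15) × 0.465 L = 0.5 × 15.0 × 0.465 = 3.488 L·cmH2O.
× 0.098 J/(L·cmH2O) → 0.3418 J.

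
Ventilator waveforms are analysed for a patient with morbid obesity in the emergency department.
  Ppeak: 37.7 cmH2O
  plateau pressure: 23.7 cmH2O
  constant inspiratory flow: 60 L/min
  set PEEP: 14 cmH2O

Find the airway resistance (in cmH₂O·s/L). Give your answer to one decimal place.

Flow: 60 L/min ÷ 60 = 1 L/s.
Raw = (PIP − Pplat) / flow = (37.7 − 23.7) / 1 = 14.0 / 1 = 14.0 cmH2O·s/L.

14.0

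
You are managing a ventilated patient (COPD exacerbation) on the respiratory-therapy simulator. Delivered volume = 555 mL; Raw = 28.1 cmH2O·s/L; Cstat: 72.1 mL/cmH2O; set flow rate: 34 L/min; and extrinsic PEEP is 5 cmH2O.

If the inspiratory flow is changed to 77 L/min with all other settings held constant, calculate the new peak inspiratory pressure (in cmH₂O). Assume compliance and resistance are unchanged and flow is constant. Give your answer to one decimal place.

48.8

Flow: 34 L/min ÷ 60 = 0.5667 L/s.
New flow: 77 L/min ÷ 60 = 1.2833 L/s.
PIP = Vt/C + R·V̇ + PEEP (constant-flow equation of motion).
Only the resistive term changes: ΔPIP = R × ΔV̇ = 28.1 × (1.2833 − 0.5667) = 28.1 × 0.7166 = 20.136 cmH2O.
Original PIP = 555/72.1 + 28.1×0.5667 + 5 = 28.622 cmH2O; new PIP = 28.622 + (20.136) = 48.758 cmH2O.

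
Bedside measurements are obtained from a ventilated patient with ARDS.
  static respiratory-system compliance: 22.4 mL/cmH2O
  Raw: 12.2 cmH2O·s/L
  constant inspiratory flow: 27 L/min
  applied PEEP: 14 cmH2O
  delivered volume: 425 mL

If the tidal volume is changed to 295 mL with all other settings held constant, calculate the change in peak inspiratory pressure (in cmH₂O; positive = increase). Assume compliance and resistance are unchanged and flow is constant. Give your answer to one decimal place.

PIP = Vt/C + R·V̇ + PEEP (constant-flow equation of motion).
Only the elastic term changes: ΔPIP = ΔVt / C = (295 − 425) / 22.4 = -5.804 cmH2O.

-5.8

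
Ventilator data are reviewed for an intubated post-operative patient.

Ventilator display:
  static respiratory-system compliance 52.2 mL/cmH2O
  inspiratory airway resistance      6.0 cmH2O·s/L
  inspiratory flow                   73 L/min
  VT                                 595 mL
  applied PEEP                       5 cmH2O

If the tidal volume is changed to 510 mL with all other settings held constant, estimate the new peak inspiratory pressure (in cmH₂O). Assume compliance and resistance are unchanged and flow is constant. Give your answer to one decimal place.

22.1

Flow: 73 L/min ÷ 60 = 1.2167 L/s.
PIP = Vt/C + R·V̇ + PEEP (constant-flow equation of motion).
Only the elastic term changes: ΔPIP = ΔVt / C = (510 − 595) / 52.2 = -1.628 cmH2O.
Original PIP = 595/52.2 + 6.0×1.2167 + 5 = 23.699 cmH2O; new PIP = 23.699 + (-1.628) = 22.071 cmH2O.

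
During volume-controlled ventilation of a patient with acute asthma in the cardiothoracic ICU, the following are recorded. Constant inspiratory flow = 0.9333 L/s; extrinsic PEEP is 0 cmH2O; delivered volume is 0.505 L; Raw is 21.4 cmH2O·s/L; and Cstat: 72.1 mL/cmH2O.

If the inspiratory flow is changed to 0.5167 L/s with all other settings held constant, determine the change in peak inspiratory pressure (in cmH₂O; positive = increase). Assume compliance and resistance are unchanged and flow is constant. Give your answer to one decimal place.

-8.9

PIP = Vt/C + R·V̇ + PEEP (constant-flow equation of motion).
Only the resistive term changes: ΔPIP = R × ΔV̇ = 21.4 × (0.5167 − 0.9333) = 21.4 × -0.4166 = -8.915 cmH2O.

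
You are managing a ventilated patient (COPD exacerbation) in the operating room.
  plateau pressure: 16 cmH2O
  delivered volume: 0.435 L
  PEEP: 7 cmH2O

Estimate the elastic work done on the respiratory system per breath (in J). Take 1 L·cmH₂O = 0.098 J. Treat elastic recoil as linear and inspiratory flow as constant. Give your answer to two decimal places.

Elastic work ≈ ½ × (Pplat − PEEP) × Vt = 0.5 × (16 − 7) × 0.435 L = 0.5 × 9.0 × 0.435 = 1.958 L·cmH2O.
× 0.098 J/(L·cmH2O) → 0.1919 J.

0.19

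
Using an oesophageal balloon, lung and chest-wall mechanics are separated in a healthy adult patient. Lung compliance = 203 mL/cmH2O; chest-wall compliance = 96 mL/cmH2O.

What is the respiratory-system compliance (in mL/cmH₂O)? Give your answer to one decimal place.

65.2

Lung and chest wall are elastances in series: 1/Crs = 1/CL + 1/Ccw.
1/Crs = 1/203 + 1/96 = 0.01534.
Crs = 65.189 mL/cmH2O.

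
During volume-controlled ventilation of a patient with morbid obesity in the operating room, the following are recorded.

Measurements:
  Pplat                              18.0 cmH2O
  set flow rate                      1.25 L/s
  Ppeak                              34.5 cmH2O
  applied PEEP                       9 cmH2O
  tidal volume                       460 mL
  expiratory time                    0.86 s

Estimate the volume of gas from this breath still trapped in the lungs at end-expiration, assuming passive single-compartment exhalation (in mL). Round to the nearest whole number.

R = (PIP − Pplat)/V̇ = (34.5 − 18.0) / 1.25 = 16.5/1.25 = 13.2 cmH2O·s/L.
C = Vt/(Pplat − PEEP) = 460.0 / (18.0 − 9) = 460.0/9.0 = 51.111 mL/cmH2O.
τ = R × C = 13.2 × 0.05111 L/cmH2O = 0.6747 s.
Fraction remaining = e^(−Te/τ) = e^(−0.86/0.6747) = 0.2795.
Trapped volume = 460.0 × 0.2795 = 128.57 mL.

129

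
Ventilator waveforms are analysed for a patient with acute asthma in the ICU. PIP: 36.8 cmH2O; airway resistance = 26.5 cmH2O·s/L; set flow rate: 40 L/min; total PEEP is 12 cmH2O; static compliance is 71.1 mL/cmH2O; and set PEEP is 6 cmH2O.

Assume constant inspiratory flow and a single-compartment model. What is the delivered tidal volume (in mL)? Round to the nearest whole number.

507

Flow: 40 L/min ÷ 60 = 0.6667 L/s.
Total PEEP = 12 cmH2O (set 6 + intrinsic 6); this is the baseline alveolar pressure.
Equation of motion (constant flow): PIP = Vt/C + R·V̇ + PEEP.
Vt/C = PIP − R·V̇ − PEEP = 36.8 − 17.668 − 12 = 7.132 cmH2O.
Vt = C × 7.132 = 71.1 × 7.132 = 507.09 mL.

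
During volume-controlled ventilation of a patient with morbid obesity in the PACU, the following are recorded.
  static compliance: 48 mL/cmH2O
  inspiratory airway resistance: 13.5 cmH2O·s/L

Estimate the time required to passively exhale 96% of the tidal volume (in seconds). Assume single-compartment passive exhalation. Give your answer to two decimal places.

2.09

τ = R × C = 13.5 × 48 mL/cmH2O = 13.5 × 0.048 L/cmH2O = 0.648 s.
Exhaled fraction f = 1 − e^(−t/τ) → t = −τ·ln(1 − f) = −0.648·ln(0.04) = 2.086 s.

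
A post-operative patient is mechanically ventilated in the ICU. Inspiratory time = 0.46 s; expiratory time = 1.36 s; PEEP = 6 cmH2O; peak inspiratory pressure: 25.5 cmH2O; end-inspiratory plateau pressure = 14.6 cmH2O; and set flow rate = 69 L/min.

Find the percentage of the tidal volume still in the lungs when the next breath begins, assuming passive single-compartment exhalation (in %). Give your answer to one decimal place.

9.7

Flow: 69 L/min ÷ 60 = 1.15 L/s.
Vt = flow × Ti = 1.15 L/s × 0.46 s × 1000 mL/L = 529.0 mL.
R = (PIP − Pplat)/V̇ = (25.5 − 14.6) / 1.15 = 10.9/1.15 = 9.478 cmH2O·s/L.
C = Vt/(Pplat − PEEP) = 529.0 / (14.6 − 6) = 529.0/8.6 = 61.512 mL/cmH2O.
τ = R × C = 9.478 × 0.06151 L/cmH2O = 0.583 s.
Fraction remaining at end-expiration = e^(−Te/τ) = e^(−1.36/0.583) = 0.09703 → 9.703%.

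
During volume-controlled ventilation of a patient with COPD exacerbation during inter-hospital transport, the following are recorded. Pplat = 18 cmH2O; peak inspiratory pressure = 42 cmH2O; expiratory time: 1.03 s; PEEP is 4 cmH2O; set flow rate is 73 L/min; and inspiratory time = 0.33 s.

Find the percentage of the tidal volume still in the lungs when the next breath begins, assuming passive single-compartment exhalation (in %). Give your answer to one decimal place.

Flow: 73 L/min ÷ 60 = 1.2167 L/s.
Vt = flow × Ti = 1.2167 L/s × 0.33 s × 1000 mL/L = 401.51 mL.
R = (PIP − Pplat)/V̇ = (42 − 18) / 1.2167 = 24.0/1.2167 = 19.725 cmH2O·s/L.
C = Vt/(Pplat − PEEP) = 401.51 / (18 − 4) = 401.51/14.0 = 28.679 mL/cmH2O.
τ = R × C = 19.725 × 0.02868 L/cmH2O = 0.5657 s.
Fraction remaining at end-expiration = e^(−Te/τ) = e^(−1.03/0.5657) = 0.1619 → 16.19%.

16.2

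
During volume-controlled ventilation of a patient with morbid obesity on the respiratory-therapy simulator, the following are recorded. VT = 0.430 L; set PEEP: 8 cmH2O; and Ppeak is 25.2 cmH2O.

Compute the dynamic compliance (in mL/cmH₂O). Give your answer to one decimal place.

25.0

Dynamic compliance = Vt / (PIP − PEEP) = 430 / (25.2 − 8) = 430 / 17.2 = 25.0 mL/cmH2O.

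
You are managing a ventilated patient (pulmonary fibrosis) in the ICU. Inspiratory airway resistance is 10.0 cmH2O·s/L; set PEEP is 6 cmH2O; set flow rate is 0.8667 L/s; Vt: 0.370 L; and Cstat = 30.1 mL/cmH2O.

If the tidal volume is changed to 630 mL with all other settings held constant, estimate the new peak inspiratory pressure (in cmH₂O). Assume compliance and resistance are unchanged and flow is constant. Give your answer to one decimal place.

35.6

PIP = Vt/C + R·V̇ + PEEP (constant-flow equation of motion).
Only the elastic term changes: ΔPIP = ΔVt / C = (630 − 370) / 30.1 = 8.638 cmH2O.
Original PIP = 370/30.1 + 10.0×0.8667 + 6 = 26.959 cmH2O; new PIP = 26.959 + (8.638) = 35.597 cmH2O.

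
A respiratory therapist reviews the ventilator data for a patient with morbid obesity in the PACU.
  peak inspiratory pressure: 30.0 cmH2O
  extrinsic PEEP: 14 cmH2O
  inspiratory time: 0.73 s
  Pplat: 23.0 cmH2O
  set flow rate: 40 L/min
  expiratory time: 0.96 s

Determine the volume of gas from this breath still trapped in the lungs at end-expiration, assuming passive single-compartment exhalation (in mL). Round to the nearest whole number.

90

Flow: 40 L/min ÷ 60 = 0.6667 L/s.
Vt = flow × Ti = 0.6667 L/s × 0.73 s × 1000 mL/L = 486.69 mL.
R = (PIP − Pplat)/V̇ = (30.0 − 23.0) / 0.6667 = 7.0/0.6667 = 10.499 cmH2O·s/L.
C = Vt/(Pplat − PEEP) = 486.69 / (23.0 − 14) = 486.69/9.0 = 54.077 mL/cmH2O.
τ = R × C = 10.499 × 0.05408 L/cmH2O = 0.5678 s.
Fraction remaining = e^(−Te/τ) = e^(−0.96/0.5678) = 0.1844.
Trapped volume = 486.69 × 0.1844 = 89.746 mL.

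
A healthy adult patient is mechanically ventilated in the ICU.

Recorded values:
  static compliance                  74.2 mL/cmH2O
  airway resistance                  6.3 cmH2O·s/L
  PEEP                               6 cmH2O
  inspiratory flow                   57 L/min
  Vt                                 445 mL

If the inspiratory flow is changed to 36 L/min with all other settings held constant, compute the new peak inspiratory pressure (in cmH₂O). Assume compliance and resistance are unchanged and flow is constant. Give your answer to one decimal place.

15.8

Flow: 57 L/min ÷ 60 = 0.95 L/s.
New flow: 36 L/min ÷ 60 = 0.6 L/s.
PIP = Vt/C + R·V̇ + PEEP (constant-flow equation of motion).
Only the resistive term changes: ΔPIP = R × ΔV̇ = 6.3 × (0.6 − 0.95) = 6.3 × -0.35 = -2.205 cmH2O.
Original PIP = 445/74.2 + 6.3×0.95 + 6 = 17.982 cmH2O; new PIP = 17.982 + (-2.205) = 15.777 cmH2O.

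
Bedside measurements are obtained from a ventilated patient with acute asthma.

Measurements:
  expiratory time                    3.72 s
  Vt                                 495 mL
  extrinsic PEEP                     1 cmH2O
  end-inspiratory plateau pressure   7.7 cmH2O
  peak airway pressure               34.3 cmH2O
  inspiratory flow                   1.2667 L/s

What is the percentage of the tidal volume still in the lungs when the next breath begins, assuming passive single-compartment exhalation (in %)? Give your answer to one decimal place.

R = (PIP − Pplat)/V̇ = (34.3 − 7.7) / 1.2667 = 26.6/1.2667 = 20.999 cmH2O·s/L.
C = Vt/(Pplat − PEEP) = 495.0 / (7.7 − 1) = 495.0/6.7 = 73.881 mL/cmH2O.
τ = R × C = 20.999 × 0.07388 L/cmH2O = 1.551 s.
Fraction remaining at end-expiration = e^(−Te/τ) = e^(−3.72/1.551) = 0.09086 → 9.086%.

9.1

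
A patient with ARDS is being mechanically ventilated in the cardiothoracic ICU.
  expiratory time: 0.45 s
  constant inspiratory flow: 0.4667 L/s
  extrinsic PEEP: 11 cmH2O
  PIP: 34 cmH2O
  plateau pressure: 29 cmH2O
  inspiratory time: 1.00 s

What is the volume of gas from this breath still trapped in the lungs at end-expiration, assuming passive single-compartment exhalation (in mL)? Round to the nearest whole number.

Vt = flow × Ti = 0.4667 L/s × 1.00 s × 1000 mL/L = 466.7 mL.
R = (PIP − Pplat)/V̇ = (34 − 29) / 0.4667 = 5.0/0.4667 = 10.714 cmH2O·s/L.
C = Vt/(Pplat − PEEP) = 466.7 / (29 − 11) = 466.7/18.0 = 25.928 mL/cmH2O.
τ = R × C = 10.714 × 0.02593 L/cmH2O = 0.2778 s.
Fraction remaining = e^(−Te/τ) = e^(−0.45/0.2778) = 0.1979.
Trapped volume = 466.7 × 0.1979 = 92.36 mL.

92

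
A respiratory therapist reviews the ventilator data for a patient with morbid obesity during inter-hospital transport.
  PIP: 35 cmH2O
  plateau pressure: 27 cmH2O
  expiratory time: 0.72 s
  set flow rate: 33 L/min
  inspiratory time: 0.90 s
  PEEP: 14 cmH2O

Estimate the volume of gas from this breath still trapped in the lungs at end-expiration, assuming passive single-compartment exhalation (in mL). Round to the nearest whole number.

Flow: 33 L/min ÷ 60 = 0.55 L/s.
Vt = flow × Ti = 0.55 L/s × 0.90 s × 1000 mL/L = 495.0 mL.
R = (PIP − Pplat)/V̇ = (35 − 27) / 0.55 = 8.0/0.55 = 14.545 cmH2O·s/L.
C = Vt/(Pplat − PEEP) = 495.0 / (27 − 14) = 495.0/13.0 = 38.077 mL/cmH2O.
τ = R × C = 14.545 × 0.03808 L/cmH2O = 0.5539 s.
Fraction remaining = e^(−Te/τ) = e^(−0.72/0.5539) = 0.2726.
Trapped volume = 495.0 × 0.2726 = 134.94 mL.

135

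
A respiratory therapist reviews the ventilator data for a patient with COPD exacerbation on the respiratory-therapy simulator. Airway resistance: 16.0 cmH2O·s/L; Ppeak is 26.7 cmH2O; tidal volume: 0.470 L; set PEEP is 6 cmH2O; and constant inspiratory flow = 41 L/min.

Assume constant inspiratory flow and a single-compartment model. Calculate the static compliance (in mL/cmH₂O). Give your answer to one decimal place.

Flow: 41 L/min ÷ 60 = 0.6833 L/s.
Equation of motion (constant flow): PIP = Vt/C + R·V̇ + PEEP.
Vt/C = PIP − R·V̇ − PEEP = 26.7 − 16.0×0.6833 − 6 = 26.7 − 10.933 − 6 = 9.767 cmH2O.
C = Vt / 9.767 = 470 / 9.767 = 48.121 mL/cmH2O.

48.1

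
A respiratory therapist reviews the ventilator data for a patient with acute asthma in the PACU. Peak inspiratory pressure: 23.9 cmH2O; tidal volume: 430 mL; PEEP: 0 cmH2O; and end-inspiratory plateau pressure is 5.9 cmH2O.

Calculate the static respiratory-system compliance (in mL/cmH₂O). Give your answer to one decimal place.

72.9

Cstat = Vt / (Pplat − PEEP) = 430 / (5.9 − 0) = 430 / 5.9 = 72.881 mL/cmH2O.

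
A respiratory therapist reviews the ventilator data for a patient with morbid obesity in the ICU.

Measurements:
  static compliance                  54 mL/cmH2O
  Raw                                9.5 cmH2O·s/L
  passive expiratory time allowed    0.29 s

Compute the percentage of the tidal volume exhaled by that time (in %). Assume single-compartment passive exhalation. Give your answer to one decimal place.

τ = R × C = 9.5 × 54 mL/cmH2O = 9.5 × 0.054 L/cmH2O = 0.513 s.
Passive exhalation: V(t)/V₀ = e^(−t/τ) = e^(−0.29/0.513) = 0.5682.
Fraction exhaled = 1 − 0.5682 = 0.4318 → 43.18%.

43.2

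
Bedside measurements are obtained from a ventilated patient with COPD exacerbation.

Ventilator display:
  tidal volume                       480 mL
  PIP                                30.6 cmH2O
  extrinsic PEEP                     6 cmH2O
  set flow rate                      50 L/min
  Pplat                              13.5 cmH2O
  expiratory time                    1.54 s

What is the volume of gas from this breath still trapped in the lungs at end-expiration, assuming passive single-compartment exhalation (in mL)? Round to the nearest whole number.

Flow: 50 L/min ÷ 60 = 0.8333 L/s.
R = (PIP − Pplat)/V̇ = (30.6 − 13.5) / 0.8333 = 17.1/0.8333 = 20.521 cmH2O·s/L.
C = Vt/(Pplat − PEEP) = 480.0 / (13.5 − 6) = 480.0/7.5 = 64.0 mL/cmH2O.
τ = R × C = 20.521 × 0.064 L/cmH2O = 1.313 s.
Fraction remaining = e^(−Te/τ) = e^(−1.54/1.313) = 0.3095.
Trapped volume = 480.0 × 0.3095 = 148.56 mL.

149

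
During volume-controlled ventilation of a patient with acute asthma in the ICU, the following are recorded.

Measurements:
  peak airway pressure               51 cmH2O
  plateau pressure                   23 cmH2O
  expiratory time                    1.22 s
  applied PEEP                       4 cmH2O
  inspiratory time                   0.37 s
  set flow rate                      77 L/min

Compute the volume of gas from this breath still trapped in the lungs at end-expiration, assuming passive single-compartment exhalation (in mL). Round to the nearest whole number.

51

Flow: 77 L/min ÷ 60 = 1.2833 L/s.
Vt = flow × Ti = 1.2833 L/s × 0.37 s × 1000 mL/L = 474.82 mL.
R = (PIP − Pplat)/V̇ = (51 − 23) / 1.2833 = 28.0/1.2833 = 21.819 cmH2O·s/L.
C = Vt/(Pplat − PEEP) = 474.82 / (23 − 4) = 474.82/19.0 = 24.991 mL/cmH2O.
τ = R × C = 21.819 × 0.02499 L/cmH2O = 0.5453 s.
Fraction remaining = e^(−Te/τ) = e^(−1.22/0.5453) = 0.1067.
Trapped volume = 474.82 × 0.1067 = 50.663 mL.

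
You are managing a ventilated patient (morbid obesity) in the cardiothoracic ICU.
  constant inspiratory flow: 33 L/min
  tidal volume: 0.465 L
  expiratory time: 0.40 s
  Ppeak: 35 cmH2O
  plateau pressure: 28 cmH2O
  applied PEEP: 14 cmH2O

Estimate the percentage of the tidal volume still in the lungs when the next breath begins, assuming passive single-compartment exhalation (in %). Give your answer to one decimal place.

38.8

Flow: 33 L/min ÷ 60 = 0.55 L/s.
R = (PIP − Pplat)/V̇ = (35 − 28) / 0.55 = 7.0/0.55 = 12.727 cmH2O·s/L.
C = Vt/(Pplat − PEEP) = 465.0 / (28 − 14) = 465.0/14.0 = 33.214 mL/cmH2O.
τ = R × C = 12.727 × 0.03321 L/cmH2O = 0.4227 s.
Fraction remaining at end-expiration = e^(−Te/τ) = e^(−0.40/0.4227) = 0.3882 → 38.82%.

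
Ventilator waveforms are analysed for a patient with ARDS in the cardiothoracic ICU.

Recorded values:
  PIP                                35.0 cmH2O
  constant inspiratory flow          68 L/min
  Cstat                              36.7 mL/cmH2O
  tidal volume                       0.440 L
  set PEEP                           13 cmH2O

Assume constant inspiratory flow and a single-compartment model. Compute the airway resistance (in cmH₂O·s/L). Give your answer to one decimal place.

Flow: 68 L/min ÷ 60 = 1.1333 L/s.
Equation of motion (constant flow): PIP = Vt/C + R·V̇ + PEEP.
R·V̇ = PIP − Vt/C − PEEP = 35.0 − 440/36.7 − 13 = 35.0 − 11.989 − 13 = 10.011 cmH2O.
R = 10.011 / 1.1333 = 8.833 cmH2O·s/L.

8.8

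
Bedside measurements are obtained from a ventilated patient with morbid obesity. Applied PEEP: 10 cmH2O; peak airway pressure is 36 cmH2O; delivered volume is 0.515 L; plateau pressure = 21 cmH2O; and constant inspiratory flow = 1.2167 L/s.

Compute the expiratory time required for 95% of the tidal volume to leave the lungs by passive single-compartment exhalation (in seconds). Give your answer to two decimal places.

1.73

R = (PIP − Pplat)/V̇ = (36 − 21) / 1.2167 = 15.0/1.2167 = 12.328 cmH2O·s/L.
C = Vt/(Pplat − PEEP) = 515.0 / (21 − 10) = 515.0/11.0 = 46.818 mL/cmH2O.
τ = R × C = 12.328 × 0.04682 L/cmH2O = 0.5772 s.
t = −τ·ln(1 − 0.95) = −0.5772·ln(0.05) = 1.729 s.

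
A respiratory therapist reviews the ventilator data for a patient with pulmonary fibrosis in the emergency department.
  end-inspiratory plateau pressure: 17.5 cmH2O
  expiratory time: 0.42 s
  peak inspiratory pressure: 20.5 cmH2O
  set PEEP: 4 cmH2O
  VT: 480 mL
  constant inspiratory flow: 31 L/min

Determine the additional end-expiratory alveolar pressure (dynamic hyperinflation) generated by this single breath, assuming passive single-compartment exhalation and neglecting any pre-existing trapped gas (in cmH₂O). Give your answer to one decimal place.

Flow: 31 L/min ÷ 60 = 0.5167 L/s.
R = (PIP − Pplat)/V̇ = (20.5 − 17.5) / 0.5167 = 3.0/0.5167 = 5.806 cmH2O·s/L.
C = Vt/(Pplat − PEEP) = 480.0 / (17.5 − 4) = 480.0/13.5 = 35.556 mL/cmH2O.
τ = R × C = 5.806 × 0.03556 L/cmH2O = 0.2065 s.
Fraction remaining = e^(−Te/τ) = e^(−0.42/0.2065) = 0.1308; trapped volume = 480.0 × 0.1308 = 62.784 mL.
Additional alveolar pressure from trapping ≈ V_trapped / C = 62.784 / 35.556 = 1.766 cmH2O.

1.8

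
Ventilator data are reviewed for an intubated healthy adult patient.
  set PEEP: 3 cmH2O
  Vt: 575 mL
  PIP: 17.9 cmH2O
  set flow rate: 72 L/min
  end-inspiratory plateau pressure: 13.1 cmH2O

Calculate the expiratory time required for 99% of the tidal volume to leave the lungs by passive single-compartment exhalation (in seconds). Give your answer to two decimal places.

Flow: 72 L/min ÷ 60 = 1.2 L/s.
R = (PIP − Pplat)/V̇ = (17.9 − 13.1) / 1.2 = 4.8/1.2 = 4.0 cmH2O·s/L.
C = Vt/(Pplat − PEEP) = 575.0 / (13.1 − 3) = 575.0/10.1 = 56.931 mL/cmH2O.
τ = R × C = 4.0 × 0.05693 L/cmH2O = 0.2277 s.
t = −τ·ln(1 − 0.99) = −0.2277·ln(0.01) = 1.049 s.

1.05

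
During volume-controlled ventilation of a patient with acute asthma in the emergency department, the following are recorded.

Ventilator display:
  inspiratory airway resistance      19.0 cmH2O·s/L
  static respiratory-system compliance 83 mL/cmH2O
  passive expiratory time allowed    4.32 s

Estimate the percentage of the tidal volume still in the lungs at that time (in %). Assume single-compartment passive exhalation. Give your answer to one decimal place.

τ = R × C = 19.0 × 83 mL/cmH2O = 19.0 × 0.083 L/cmH2O = 1.577 s.
Passive exhalation: V(t)/V₀ = e^(−t/τ) = e^(−4.32/1.577) = 0.06461.
Fraction remaining = 0.06461 → 6.461%.

6.5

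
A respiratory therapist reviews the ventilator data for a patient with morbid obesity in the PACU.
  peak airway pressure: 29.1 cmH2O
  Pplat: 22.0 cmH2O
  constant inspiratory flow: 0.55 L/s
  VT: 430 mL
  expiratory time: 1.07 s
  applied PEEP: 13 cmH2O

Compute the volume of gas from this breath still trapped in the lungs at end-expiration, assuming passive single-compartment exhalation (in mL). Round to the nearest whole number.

76

R = (PIP − Pplat)/V̇ = (29.1 − 22.0) / 0.55 = 7.1/0.55 = 12.909 cmH2O·s/L.
C = Vt/(Pplat − PEEP) = 430.0 / (22.0 − 13) = 430.0/9.0 = 47.778 mL/cmH2O.
τ = R × C = 12.909 × 0.04778 L/cmH2O = 0.6168 s.
Fraction remaining = e^(−Te/τ) = e^(−1.07/0.6168) = 0.1764.
Trapped volume = 430.0 × 0.1764 = 75.852 mL.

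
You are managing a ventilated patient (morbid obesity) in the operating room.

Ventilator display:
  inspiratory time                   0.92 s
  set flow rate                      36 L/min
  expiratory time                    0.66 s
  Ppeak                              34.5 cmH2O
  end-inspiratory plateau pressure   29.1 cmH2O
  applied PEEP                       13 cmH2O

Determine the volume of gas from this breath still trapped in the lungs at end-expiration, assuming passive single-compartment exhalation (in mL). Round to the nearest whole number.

65

Flow: 36 L/min ÷ 60 = 0.6 L/s.
Vt = flow × Ti = 0.6 L/s × 0.92 s × 1000 mL/L = 552.0 mL.
R = (PIP − Pplat)/V̇ = (34.5 − 29.1) / 0.6 = 5.4/0.6 = 9.0 cmH2O·s/L.
C = Vt/(Pplat − PEEP) = 552.0 / (29.1 − 13) = 552.0/16.1 = 34.286 mL/cmH2O.
τ = R × C = 9.0 × 0.03429 L/cmH2O = 0.3086 s.
Fraction remaining = e^(−Te/τ) = e^(−0.66/0.3086) = 0.1178.
Trapped volume = 552.0 × 0.1178 = 65.026 mL.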